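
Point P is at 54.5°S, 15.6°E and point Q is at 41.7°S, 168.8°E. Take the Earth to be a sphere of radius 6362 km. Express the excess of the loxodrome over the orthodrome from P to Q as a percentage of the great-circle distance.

26.2%

Great circle: σ = 1.4156 rad → d_gc = Rσ = 9006.1 km
Rhumb: Δφ = +0.2234, Δλ = +2.6738, Δψ = +0.3370, q = Δφ/Δψ = 0.6630 → d_rh = R√(Δφ²+q²Δλ²) = 11366.8 km
Excess = (11366.8 − 9006.1) / 9006.1 = 2360.7 / 9006.1 = 26.21% ≈ 26.2%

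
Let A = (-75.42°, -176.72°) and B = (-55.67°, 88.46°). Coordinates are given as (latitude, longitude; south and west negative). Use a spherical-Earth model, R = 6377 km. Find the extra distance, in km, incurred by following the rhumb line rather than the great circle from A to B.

Great circle: cos σ = sin φ₁ sin φ₂ + cos φ₁ cos φ₂ cos Δλ,  σ = 0.6644 rad → d_gc = 4236.9 km
Rhumb line: Δψ = +0.8815, q = Δφ/Δψ = 0.3910, d_rh = R√(Δφ²+q²Δλ²) = 4675.7 km
Excess = 4675.7 − 4236.9 = 438.8 ≈ 439 km

439 km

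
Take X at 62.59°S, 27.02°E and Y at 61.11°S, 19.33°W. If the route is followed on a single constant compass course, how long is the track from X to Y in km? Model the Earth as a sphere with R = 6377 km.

2439 km

Rhumb course C = atan2(Δλ, Δψ) with Δψ = ln[tan(π/4+φ₂/2)/tan(π/4+φ₁/2)] = +0.0548, Δλ = -0.8090 → C = 273.87°
d = R·|Δφ| / |cos C| = 6377·0.02583 / 0.06754 = 2439 km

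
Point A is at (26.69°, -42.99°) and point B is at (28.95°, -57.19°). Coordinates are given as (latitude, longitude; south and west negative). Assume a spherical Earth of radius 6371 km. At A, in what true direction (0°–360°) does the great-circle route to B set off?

N = sin Δλ·cos φ₂ = -0.2147;  D = cos φ₁ sin φ₂ − sin φ₁ cos φ₂ cos Δλ = +0.0514
initial course = atan2(N, D) = 283.48°

283.5°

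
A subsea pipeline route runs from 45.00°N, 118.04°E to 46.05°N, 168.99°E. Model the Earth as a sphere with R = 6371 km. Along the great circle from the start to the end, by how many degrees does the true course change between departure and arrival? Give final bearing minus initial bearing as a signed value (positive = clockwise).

At departure: θ₁ = atan2(sin Δλ cos φ₂, cos φ₁ sin φ₂ − sin φ₁ cos φ₂ cos Δλ) = 69.65°
At arrival: θ₂ = atan2(sin Δλ cos φ₁, −cos φ₂ sin φ₁ + sin φ₂ cos φ₁ cos Δλ) = 107.20°
Δθ = θ₂ − θ₁ = +37.6°

+37.6°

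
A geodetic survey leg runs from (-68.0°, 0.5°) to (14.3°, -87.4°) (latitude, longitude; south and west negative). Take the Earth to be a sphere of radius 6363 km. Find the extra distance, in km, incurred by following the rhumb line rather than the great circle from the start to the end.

393 km

Great circle: cos σ = sin φ₁ sin φ₂ + cos φ₁ cos φ₂ cos Δλ,  σ = 1.7882 rad → d_gc = 11378.4 km
Rhumb line: Δψ = +1.8902, q = Δφ/Δψ = 0.7599, d_rh = R√(Δφ²+q²Δλ²) = 11771.5 km
Excess = 11771.5 − 11378.4 = 393.1 ≈ 393 km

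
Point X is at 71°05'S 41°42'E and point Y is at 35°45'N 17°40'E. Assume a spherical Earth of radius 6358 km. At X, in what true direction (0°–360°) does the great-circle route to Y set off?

339.6°

N = sin Δλ·cos φ₂ = -0.3305;  D = cos φ₁ sin φ₂ − sin φ₁ cos φ₂ cos Δλ = +0.8906
initial course = atan2(N, D) = 339.64°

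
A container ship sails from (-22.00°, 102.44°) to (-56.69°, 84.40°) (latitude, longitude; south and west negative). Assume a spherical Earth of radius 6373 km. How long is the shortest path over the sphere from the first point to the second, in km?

4131 km

cos σ = sin φ₁ sin φ₂ + cos φ₁ cos φ₂ cos Δλ
      = sin(-22.00°)sin(-56.69°) + cos(-22.00°)cos(-56.69°)cos(-18.04°) = 0.7972
σ = 37.135° → d = Rσ = 6373·0.64813 = 4131 km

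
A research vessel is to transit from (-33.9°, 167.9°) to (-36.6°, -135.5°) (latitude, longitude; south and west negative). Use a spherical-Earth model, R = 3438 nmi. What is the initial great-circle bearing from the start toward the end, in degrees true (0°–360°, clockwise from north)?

110.3°

θ = atan2( sin Δλ·cos φ₂ ,  cos φ₁ sin φ₂ − sin φ₁ cos φ₂ cos Δλ )
  = atan2(+0.6702, -0.2484) = 110.33°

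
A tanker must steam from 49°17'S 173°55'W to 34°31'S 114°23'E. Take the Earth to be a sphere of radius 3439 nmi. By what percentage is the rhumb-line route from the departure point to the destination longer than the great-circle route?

Great circle: σ = 0.9295 rad → d_gc = Rσ = 3196.5 nmi
Rhumb: Δφ = +0.2577, Δλ = -1.2514, Δψ = +0.3488, q = Δφ/Δψ = 0.7389 → d_rh = R√(Δφ²+q²Δλ²) = 3301.1 nmi
Excess = (3301.1 − 3196.5) / 3196.5 = 104.6 / 3196.5 = 3.27% ≈ 3.3%

3.3%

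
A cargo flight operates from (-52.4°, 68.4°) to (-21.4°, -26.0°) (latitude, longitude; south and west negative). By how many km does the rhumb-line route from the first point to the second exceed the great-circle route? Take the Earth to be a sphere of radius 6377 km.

Great circle: cos σ = sin φ₁ sin φ₂ + cos φ₁ cos φ₂ cos Δλ,  σ = 1.3228 rad → d_gc = 8435.21 km
Rhumb line: Δψ = +0.6951, q = Δφ/Δψ = 0.7784, d_rh = R√(Δφ²+q²Δλ²) = 8876.75 km
Excess = 8876.75 − 8435.21 = 441.54 ≈ 442 km

442 km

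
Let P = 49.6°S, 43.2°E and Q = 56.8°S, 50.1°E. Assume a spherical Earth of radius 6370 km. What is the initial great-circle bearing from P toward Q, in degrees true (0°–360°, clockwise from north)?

152.9°

N = sin Δλ·cos φ₂ = +0.0658;  D = cos φ₁ sin φ₂ − sin φ₁ cos φ₂ cos Δλ = -0.1284
initial course = atan2(N, D) = 152.86°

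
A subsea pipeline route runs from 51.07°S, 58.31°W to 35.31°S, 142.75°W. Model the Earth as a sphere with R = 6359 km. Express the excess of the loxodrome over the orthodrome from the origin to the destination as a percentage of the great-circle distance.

Great circle: σ = 1.0480 rad → d_gc = Rσ = 6664.1 km
Rhumb: Δφ = +0.2751, Δλ = -1.4738, Δψ = +0.3806, q = Δφ/Δψ = 0.7227 → d_rh = R√(Δφ²+q²Δλ²) = 6995.0 km
Excess = (6995.0 − 6664.1) / 6664.1 = 330.9 / 6664.1 = 4.97% ≈ 5.0%

5.0%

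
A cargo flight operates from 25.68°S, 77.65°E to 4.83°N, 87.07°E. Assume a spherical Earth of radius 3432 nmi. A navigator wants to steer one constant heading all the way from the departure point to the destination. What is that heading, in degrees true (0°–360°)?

Meridional parts: M(φ₁)=-0.4640, M(φ₂)=+0.0844 → ΔM = +0.5484;  Δλ = +0.1644 rad
tan C = Δλ / ΔM = +0.2998 → C = 16.69°

16.7°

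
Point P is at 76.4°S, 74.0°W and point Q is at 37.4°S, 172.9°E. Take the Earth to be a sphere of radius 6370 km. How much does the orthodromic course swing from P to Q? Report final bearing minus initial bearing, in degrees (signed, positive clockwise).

At departure: θ₁ = atan2(sin Δλ cos φ₂, cos φ₁ sin φ₂ − sin φ₁ cos φ₂ cos Δλ) = 238.62°
At arrival: θ₂ = atan2(sin Δλ cos φ₁, −cos φ₂ sin φ₁ + sin φ₂ cos φ₁ cos Δλ) = 345.36°
Δθ = θ₂ − θ₁ = +106.7°

+106.7°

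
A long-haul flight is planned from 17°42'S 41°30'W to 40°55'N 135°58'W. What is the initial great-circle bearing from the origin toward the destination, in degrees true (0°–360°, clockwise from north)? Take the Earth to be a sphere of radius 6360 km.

θ = atan2( sin Δλ·cos φ₂ ,  cos φ₁ sin φ₂ − sin φ₁ cos φ₂ cos Δλ )
  = atan2(-0.7534, +0.6061) = 308.82°

308.8°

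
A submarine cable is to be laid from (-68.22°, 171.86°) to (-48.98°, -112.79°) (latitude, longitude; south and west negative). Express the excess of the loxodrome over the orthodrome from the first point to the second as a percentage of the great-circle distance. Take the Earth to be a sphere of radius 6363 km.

5.7%

Great circle: σ = 0.7041 rad → d_gc = Rσ = 4480.0 km
Rhumb: Δφ = +0.3358, Δλ = +1.3151, Δψ = +0.6650, q = Δφ/Δψ = 0.5050 → d_rh = R√(Δφ²+q²Δλ²) = 4735.3 km
Excess = (4735.3 − 4480.0) / 4480.0 = 255.3 / 4480.0 = 5.70% ≈ 5.7%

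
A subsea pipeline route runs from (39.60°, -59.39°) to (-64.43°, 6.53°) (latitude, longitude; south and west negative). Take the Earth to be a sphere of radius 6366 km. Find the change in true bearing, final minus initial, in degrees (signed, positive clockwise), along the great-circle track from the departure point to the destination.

-25.5°

Initial bearing θ₁ = atan2(sin Δλ cos φ₂, cos φ₁ sin φ₂ − sin φ₁ cos φ₂ cos Δλ) = 153.98°
Final bearing θ₂ = (initial bearing from the destination back to the start) + 180° = 128.46°
Δθ = θ₂ − θ₁ = -25.5°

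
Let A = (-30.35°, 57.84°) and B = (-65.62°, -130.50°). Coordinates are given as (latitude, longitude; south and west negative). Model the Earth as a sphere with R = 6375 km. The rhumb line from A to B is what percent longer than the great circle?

35.9%

Great circle: σ = 1.4628 rad → d_gc = Rσ = 9325.4 km
Rhumb: Δφ = -0.6156, Δλ = +2.9960, Δψ = -0.9760, q = Δφ/Δψ = 0.6307 → d_rh = R√(Δφ²+q²Δλ²) = 12669.7 km
Excess = (12669.7 − 9325.4) / 9325.4 = 3344.3 / 9325.4 = 35.86% ≈ 35.9%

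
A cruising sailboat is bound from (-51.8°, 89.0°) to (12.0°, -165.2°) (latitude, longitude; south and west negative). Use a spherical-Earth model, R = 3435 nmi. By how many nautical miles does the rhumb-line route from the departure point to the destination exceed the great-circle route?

200 nmi

Great circle: cos σ = sin φ₁ sin φ₂ + cos φ₁ cos φ₂ cos Δλ,  σ = 1.9051 rad → d_gc = 6543.94 nmi
Rhumb line: Δψ = +1.2715, q = Δφ/Δψ = 0.8758, d_rh = R√(Δφ²+q²Δλ²) = 6744.39 nmi
Excess = 6744.39 − 6543.94 = 200.45 ≈ 200 nmi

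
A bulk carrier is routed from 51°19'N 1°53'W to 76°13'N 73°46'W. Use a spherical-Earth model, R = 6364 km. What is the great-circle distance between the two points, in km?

4048 km

Haversine: a = sin²(Δφ/2)+cos φ₁ cos φ₂ sin²(Δλ/2) = 0.09778;  σ = 2·atan2(√a,√(1−a))
σ = 36.444° → d = Rσ = 6364·0.63607 = 4048 km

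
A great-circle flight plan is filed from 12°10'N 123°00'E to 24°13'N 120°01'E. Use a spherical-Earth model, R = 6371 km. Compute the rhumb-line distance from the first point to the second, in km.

1376 km

Δψ = ln[tan(π/4+φ₂/2)/tan(π/4+φ₁/2)] = +0.2219;  Δφ = +0.2103 rad,  Δλ = -0.0521 rad
q = Δφ/Δψ = 0.9479
d = R·√(Δφ² + q²Δλ²) = 6371·0.21603 = 1376 km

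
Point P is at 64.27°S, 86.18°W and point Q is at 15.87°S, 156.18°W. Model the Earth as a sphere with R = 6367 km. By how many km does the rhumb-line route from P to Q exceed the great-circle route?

Great circle: cos σ = sin φ₁ sin φ₂ + cos φ₁ cos φ₂ cos Δλ,  σ = 1.1711 rad → d_gc = 7456.2 km
Rhumb line: Δψ = +1.1961, q = Δφ/Δψ = 0.7062, d_rh = R√(Δφ²+q²Δλ²) = 7688.2 km
Excess = 7688.2 − 7456.2 = 232.0 ≈ 232 km

232 km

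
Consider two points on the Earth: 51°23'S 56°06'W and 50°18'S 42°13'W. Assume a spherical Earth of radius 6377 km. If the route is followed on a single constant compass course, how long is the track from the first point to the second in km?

Δψ = ln[tan(π/4+φ₂/2)/tan(π/4+φ₁/2)] = +0.0299;  Δφ = +0.0189 rad,  Δλ = +0.2423 rad
q = Δφ/Δψ = 0.6314
d = R·√(Δφ² + q²Δλ²) = 6377·0.15417 = 983 km

983 km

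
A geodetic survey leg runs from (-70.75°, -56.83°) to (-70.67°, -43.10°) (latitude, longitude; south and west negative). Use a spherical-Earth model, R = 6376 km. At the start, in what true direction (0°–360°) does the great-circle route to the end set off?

95.5°

θ = atan2( sin Δλ·cos φ₂ ,  cos φ₁ sin φ₂ − sin φ₁ cos φ₂ cos Δλ )
  = atan2(+0.0786, -0.0075) = 95.48°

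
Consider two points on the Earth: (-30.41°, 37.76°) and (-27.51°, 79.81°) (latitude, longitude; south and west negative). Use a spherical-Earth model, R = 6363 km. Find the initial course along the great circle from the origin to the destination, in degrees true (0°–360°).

N = sin Δλ·cos φ₂ = +0.5940;  D = cos φ₁ sin φ₂ − sin φ₁ cos φ₂ cos Δλ = -0.0650
initial course = atan2(N, D) = 96.24°

96.2°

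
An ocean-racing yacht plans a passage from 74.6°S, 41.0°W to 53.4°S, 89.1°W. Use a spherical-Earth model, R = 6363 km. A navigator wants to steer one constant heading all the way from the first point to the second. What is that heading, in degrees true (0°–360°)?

Meridional parts: M(φ₁)=-2.0010, M(φ₂)=-1.1065 → ΔM = +0.8945;  Δλ = -0.8395 rad
tan C = Δλ / ΔM = -0.9385 → C = 316.82°

316.8°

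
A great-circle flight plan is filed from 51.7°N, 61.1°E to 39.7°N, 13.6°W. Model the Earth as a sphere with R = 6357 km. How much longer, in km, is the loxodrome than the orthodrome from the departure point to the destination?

Great circle: cos σ = sin φ₁ sin φ₂ + cos φ₁ cos φ₂ cos Δλ,  σ = 0.8929 rad → d_gc = 5676.5 km
Rhumb line: Δψ = -0.3016, q = Δφ/Δψ = 0.6944, d_rh = R√(Δφ²+q²Δλ²) = 5907.5 km
Excess = 5907.5 − 5676.5 = 231.0 ≈ 231 km

231 km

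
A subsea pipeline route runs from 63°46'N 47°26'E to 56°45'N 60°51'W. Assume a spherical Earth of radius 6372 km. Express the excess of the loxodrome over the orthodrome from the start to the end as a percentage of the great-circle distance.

13.3%

Great circle: σ = 0.8310 rad → d_gc = Rσ = 5295.3 km
Rhumb: Δφ = -0.1225, Δλ = -1.8899, Δψ = -0.2480, q = Δφ/Δψ = 0.4939 → d_rh = R√(Δφ²+q²Δλ²) = 5998.4 km
Excess = (5998.4 − 5295.3) / 5295.3 = 703.1 / 5295.3 = 13.28% ≈ 13.3%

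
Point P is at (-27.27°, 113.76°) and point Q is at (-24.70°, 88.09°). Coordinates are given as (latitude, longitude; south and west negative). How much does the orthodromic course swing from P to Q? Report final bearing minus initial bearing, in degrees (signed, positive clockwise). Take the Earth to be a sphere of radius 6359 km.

Initial bearing θ₁ = atan2(sin Δλ cos φ₂, cos φ₁ sin φ₂ − sin φ₁ cos φ₂ cos Δλ) = 270.55°
Final bearing θ₂ = (initial bearing from the destination back to the start) + 180° = 281.95°
Δθ = θ₂ − θ₁ = +11.4°

+11.4°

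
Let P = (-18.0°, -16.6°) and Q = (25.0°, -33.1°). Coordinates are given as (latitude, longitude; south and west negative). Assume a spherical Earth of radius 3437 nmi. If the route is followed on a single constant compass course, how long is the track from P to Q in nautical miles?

Rhumb course C = atan2(Δλ, Δψ) with Δψ = ln[tan(π/4+φ₂/2)/tan(π/4+φ₁/2)] = +0.7703, Δλ = -0.2880 → C = 339.50°
d = R·|Δφ| / |cos C| = 3437·0.75049 / 0.93669 = 2754 nmi

2754 nmi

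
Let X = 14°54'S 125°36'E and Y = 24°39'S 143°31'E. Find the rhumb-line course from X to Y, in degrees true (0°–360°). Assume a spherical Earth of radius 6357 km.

Meridional parts: M(φ₁)=-0.2630, M(φ₂)=-0.4441 → ΔM = -0.1811;  Δλ = +0.3127 rad
tan C = Δλ / ΔM = -1.7266 → C = 120.08°

120.1°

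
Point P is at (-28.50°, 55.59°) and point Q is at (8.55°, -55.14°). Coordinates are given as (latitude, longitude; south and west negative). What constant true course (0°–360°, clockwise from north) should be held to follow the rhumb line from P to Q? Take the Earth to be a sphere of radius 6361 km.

289.1°

Δψ = ln[tan(π/4+φ₂/2)/tan(π/4+φ₁/2)] = +0.6691
Δλ = -1.9326 rad (taken the short way round)
course = atan2(Δλ, Δψ) = 289.10°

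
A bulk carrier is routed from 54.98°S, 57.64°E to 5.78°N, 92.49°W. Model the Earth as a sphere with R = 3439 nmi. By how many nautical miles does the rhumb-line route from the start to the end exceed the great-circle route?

Great circle: cos σ = sin φ₁ sin φ₂ + cos φ₁ cos φ₂ cos Δλ,  σ = 2.1866 rad → d_gc = 7519.5 nmi
Rhumb line: Δψ = +1.2547, q = Δφ/Δψ = 0.8452, d_rh = R√(Δφ²+q²Δλ²) = 8444.3 nmi
Excess = 8444.3 − 7519.5 = 924.8 ≈ 925 nmi

925 nmi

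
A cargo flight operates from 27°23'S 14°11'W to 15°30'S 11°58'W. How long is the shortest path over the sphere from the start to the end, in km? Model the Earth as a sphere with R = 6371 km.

1341 km

cos σ = sin φ₁ sin φ₂ + cos φ₁ cos φ₂ cos Δλ
      = sin(-27.38°)sin(-15.50°) + cos(-27.38°)cos(-15.50°)cos(2.22°) = 0.9779
σ = 12.060° → d = Rσ = 6371·0.21049 = 1341 km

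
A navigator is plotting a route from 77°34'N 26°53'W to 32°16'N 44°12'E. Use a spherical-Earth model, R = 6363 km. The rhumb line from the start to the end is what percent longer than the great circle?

Great circle: σ = 0.9516 rad → d_gc = Rσ = 6055.2 km
Rhumb: Δφ = -0.7906, Δλ = +1.2406, Δψ = -1.6215, q = Δφ/Δψ = 0.4876 → d_rh = R√(Δφ²+q²Δλ²) = 6334.4 km
Excess = (6334.4 − 6055.2) / 6055.2 = 279.2 / 6055.2 = 4.61% ≈ 4.6%

4.6%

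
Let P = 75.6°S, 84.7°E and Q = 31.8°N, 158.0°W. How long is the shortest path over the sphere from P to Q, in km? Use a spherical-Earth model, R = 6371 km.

cos σ = sin φ₁ sin φ₂ + cos φ₁ cos φ₂ cos Δλ
      = sin(-75.60°)sin(31.80°) + cos(-75.60°)cos(31.80°)cos(117.30°) = -0.6073
σ = 127.397° → d = Rσ = 6371·2.22351 = 14166 km

14166 km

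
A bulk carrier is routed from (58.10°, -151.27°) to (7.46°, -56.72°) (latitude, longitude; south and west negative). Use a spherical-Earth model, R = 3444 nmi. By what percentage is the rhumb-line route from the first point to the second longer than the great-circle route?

Great circle: σ = 1.5021 rad → d_gc = Rσ = 5173.2 nmi
Rhumb: Δφ = -0.8838, Δλ = +1.6502, Δψ = -1.1219, q = Δφ/Δψ = 0.7878 → d_rh = R√(Δφ²+q²Δλ²) = 5414.1 nmi
Excess = (5414.1 − 5173.2) / 5173.2 = 240.9 / 5173.2 = 4.66% ≈ 4.7%

4.7%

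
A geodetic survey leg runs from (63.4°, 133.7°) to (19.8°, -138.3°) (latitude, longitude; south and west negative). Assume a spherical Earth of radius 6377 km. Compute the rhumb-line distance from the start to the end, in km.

Δψ = ln[tan(π/4+φ₂/2)/tan(π/4+φ₁/2)] = -1.0896;  Δφ = -0.7610 rad,  Δλ = +1.5359 rad
q = Δφ/Δψ = 0.6984
d = R·√(Δφ² + q²Δλ²) = 6377·1.31515 = 8387 km

8387 km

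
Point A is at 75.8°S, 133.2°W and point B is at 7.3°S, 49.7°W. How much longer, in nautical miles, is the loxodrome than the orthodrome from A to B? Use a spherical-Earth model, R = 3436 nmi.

246 nmi

Great circle: cos σ = sin φ₁ sin φ₂ + cos φ₁ cos φ₂ cos Δλ,  σ = 1.4195 rad → d_gc = 4877.4 nmi
Rhumb line: Δψ = +1.9552, q = Δφ/Δψ = 0.6115, d_rh = R√(Δφ²+q²Δλ²) = 5123.5 nmi
Excess = 5123.5 − 4877.4 = 246.1 ≈ 246 nmi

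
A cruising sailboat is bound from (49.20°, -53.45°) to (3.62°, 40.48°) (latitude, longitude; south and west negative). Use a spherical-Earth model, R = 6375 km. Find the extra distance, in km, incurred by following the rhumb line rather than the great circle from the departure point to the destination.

Great circle: cos σ = sin φ₁ sin φ₂ + cos φ₁ cos φ₂ cos Δλ,  σ = 1.5677 rad → d_gc = 9994.1 km
Rhumb line: Δψ = -0.9259, q = Δφ/Δψ = 0.8592, d_rh = R√(Δφ²+q²Δλ²) = 10312.5 km
Excess = 10312.5 − 9994.1 = 318.4 ≈ 318 km

318 km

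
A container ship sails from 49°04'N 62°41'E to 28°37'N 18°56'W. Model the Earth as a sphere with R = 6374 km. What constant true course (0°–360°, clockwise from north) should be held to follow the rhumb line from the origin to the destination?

252.0°

Δψ = ln[tan(π/4+φ₂/2)/tan(π/4+φ₁/2)] = -0.4640
Δλ = -1.4245 rad (taken the short way round)
course = atan2(Δλ, Δψ) = 251.96°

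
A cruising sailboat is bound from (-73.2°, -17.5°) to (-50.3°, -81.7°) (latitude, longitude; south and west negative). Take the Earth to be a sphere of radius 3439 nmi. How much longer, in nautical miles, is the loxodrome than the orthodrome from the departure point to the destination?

Great circle: cos σ = sin φ₁ sin φ₂ + cos φ₁ cos φ₂ cos Δλ,  σ = 0.6148 rad → d_gc = 2114.1 nmi
Rhumb line: Δψ = +0.8939, q = Δφ/Δψ = 0.4471, d_rh = R√(Δφ²+q²Δλ²) = 2204.0 nmi
Excess = 2204.0 − 2114.1 = 89.9 ≈ 90 nmi

90 nmi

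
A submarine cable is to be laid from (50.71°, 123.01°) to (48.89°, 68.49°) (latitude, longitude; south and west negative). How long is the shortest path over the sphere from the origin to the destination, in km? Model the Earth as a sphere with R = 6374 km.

Haversine: a = sin²(Δφ/2)+cos φ₁ cos φ₂ sin²(Δλ/2) = 0.08760;  σ = 2·atan2(√a,√(1−a))
σ = 34.432° → d = Rσ = 6374·0.60095 = 3830 km

3830 km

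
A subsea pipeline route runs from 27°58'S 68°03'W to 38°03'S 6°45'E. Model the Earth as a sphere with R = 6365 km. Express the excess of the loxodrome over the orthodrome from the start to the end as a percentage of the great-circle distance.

2.4%

Great circle: σ = 1.0799 rad → d_gc = Rσ = 6873.7 km
Rhumb: Δφ = -0.1760, Δλ = +1.3055, Δψ = -0.2104, q = Δφ/Δψ = 0.8366 → d_rh = R√(Δφ²+q²Δλ²) = 7041.4 km
Excess = (7041.4 − 6873.7) / 6873.7 = 167.7 / 6873.7 = 2.44% ≈ 2.4%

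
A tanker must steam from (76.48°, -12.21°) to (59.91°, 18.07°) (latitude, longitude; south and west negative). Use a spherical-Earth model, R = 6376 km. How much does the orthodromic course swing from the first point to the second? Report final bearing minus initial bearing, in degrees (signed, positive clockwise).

Initial bearing θ₁ = atan2(sin Δλ cos φ₂, cos φ₁ sin φ₂ − sin φ₁ cos φ₂ cos Δλ) = 130.86°
Final bearing θ₂ = (initial bearing from the destination back to the start) + 180° = 159.35°
Δθ = θ₂ − θ₁ = +28.5°

+28.5°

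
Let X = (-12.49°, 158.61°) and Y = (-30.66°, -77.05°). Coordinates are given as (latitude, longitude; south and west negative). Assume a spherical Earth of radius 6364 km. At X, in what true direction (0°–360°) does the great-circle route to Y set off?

N = sin Δλ·cos φ₂ = +0.7103;  D = cos φ₁ sin φ₂ − sin φ₁ cos φ₂ cos Δλ = -0.6028
initial course = atan2(N, D) = 130.32°

130.3°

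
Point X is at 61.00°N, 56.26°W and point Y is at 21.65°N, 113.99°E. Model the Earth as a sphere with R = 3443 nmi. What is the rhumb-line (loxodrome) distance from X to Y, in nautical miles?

7654 nmi

Rhumb course C = atan2(Δλ, Δψ) with Δψ = ln[tan(π/4+φ₂/2)/tan(π/4+φ₁/2)] = -0.9652, Δλ = +2.9714 → C = 108.00°
d = R·|Δφ| / |cos C| = 3443·0.68679 / 0.30894 = 7654 nmi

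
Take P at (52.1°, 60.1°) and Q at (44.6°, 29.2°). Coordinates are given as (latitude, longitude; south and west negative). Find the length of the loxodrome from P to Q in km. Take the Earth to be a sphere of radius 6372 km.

Δψ = ln[tan(π/4+φ₂/2)/tan(π/4+φ₁/2)] = -0.1975;  Δφ = -0.1309 rad,  Δλ = -0.5393 rad
q = Δφ/Δψ = 0.6629
d = R·√(Δφ² + q²Δλ²) = 6372·0.38072 = 2426 km

2426 km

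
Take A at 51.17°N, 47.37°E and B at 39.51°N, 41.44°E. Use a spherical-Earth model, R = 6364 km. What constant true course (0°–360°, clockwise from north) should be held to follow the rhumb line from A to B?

199.6°

Δψ = ln[tan(π/4+φ₂/2)/tan(π/4+φ₁/2)] = -0.2911
Δλ = -0.1035 rad (taken the short way round)
course = atan2(Δλ, Δψ) = 199.57°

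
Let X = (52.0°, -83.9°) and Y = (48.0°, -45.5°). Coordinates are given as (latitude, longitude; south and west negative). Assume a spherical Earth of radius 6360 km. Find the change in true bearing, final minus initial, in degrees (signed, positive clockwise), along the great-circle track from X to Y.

+29.9°

At departure: θ₁ = atan2(sin Δλ cos φ₂, cos φ₁ sin φ₂ − sin φ₁ cos φ₂ cos Δλ) = 83.92°
At arrival: θ₂ = atan2(sin Δλ cos φ₁, −cos φ₂ sin φ₁ + sin φ₂ cos φ₁ cos Δλ) = 113.81°
Δθ = θ₂ − θ₁ = +29.9°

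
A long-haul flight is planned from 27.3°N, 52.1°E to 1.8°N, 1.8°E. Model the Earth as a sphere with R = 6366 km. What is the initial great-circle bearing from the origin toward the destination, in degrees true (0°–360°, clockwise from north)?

N = sin Δλ·cos φ₂ = -0.7690;  D = cos φ₁ sin φ₂ − sin φ₁ cos φ₂ cos Δλ = -0.2649
initial course = atan2(N, D) = 250.99°

251.0°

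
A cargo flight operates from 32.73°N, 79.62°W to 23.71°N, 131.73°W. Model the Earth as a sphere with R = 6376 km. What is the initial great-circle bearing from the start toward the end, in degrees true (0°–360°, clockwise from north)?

272.7°

N = sin Δλ·cos φ₂ = -0.7226;  D = cos φ₁ sin φ₂ − sin φ₁ cos φ₂ cos Δλ = +0.0342
initial course = atan2(N, D) = 272.71°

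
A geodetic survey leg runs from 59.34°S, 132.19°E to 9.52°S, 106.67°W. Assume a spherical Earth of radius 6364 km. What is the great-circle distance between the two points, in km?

10748 km

cos σ = sin φ₁ sin φ₂ + cos φ₁ cos φ₂ cos Δλ
      = sin(-59.34°)sin(-9.52°) + cos(-59.34°)cos(-9.52°)cos(121.14°) = -0.1178
σ = 96.765° → d = Rσ = 6364·1.68887 = 10748 km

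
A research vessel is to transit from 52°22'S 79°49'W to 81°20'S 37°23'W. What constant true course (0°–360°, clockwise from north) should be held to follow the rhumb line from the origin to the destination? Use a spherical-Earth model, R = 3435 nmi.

153.8°

Meridional parts: M(φ₁)=-1.0766, M(φ₂)=-2.5800 → ΔM = -1.5034;  Δλ = +0.7406 rad
tan C = Δλ / ΔM = -0.4926 → C = 153.77°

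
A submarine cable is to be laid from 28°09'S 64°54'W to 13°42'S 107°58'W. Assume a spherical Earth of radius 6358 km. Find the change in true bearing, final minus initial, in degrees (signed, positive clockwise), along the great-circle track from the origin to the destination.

+16.2°

Initial bearing θ₁ = atan2(sin Δλ cos φ₂, cos φ₁ sin φ₂ − sin φ₁ cos φ₂ cos Δλ) = 280.76°
Final bearing θ₂ = (initial bearing from the destination back to the start) + 180° = 296.93°
Δθ = θ₂ − θ₁ = +16.2°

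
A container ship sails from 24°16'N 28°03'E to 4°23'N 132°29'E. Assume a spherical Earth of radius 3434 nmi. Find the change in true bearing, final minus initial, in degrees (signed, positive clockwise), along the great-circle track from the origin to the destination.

At departure: θ₁ = atan2(sin Δλ cos φ₂, cos φ₁ sin φ₂ − sin φ₁ cos φ₂ cos Δλ) = 79.91°
At arrival: θ₂ = atan2(sin Δλ cos φ₁, −cos φ₂ sin φ₁ + sin φ₂ cos φ₁ cos Δλ) = 115.82°
Δθ = θ₂ − θ₁ = +35.9°

+35.9°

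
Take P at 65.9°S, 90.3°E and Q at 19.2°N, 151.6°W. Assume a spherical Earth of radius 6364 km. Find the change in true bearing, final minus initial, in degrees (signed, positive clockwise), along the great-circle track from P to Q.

Initial bearing θ₁ = atan2(sin Δλ cos φ₂, cos φ₁ sin φ₂ − sin φ₁ cos φ₂ cos Δλ) = 108.07°
Final bearing θ₂ = (initial bearing from the destination back to the start) + 180° = 24.27°
Δθ = θ₂ − θ₁ = -83.8°

-83.8°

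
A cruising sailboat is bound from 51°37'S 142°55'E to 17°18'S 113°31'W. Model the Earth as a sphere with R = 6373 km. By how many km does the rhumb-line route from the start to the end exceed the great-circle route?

Great circle: cos σ = sin φ₁ sin φ₂ + cos φ₁ cos φ₂ cos Δλ,  σ = 1.4766 rad → d_gc = 9410.5 km
Rhumb line: Δψ = +0.7487, q = Δφ/Δψ = 0.8000, d_rh = R√(Δφ²+q²Δλ²) = 9974.6 km
Excess = 9974.6 − 9410.5 = 564.1 ≈ 564 km

564 km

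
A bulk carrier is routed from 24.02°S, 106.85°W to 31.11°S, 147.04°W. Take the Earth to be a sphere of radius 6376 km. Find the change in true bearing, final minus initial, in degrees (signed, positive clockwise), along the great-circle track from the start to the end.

+19.3°

At departure: θ₁ = atan2(sin Δλ cos φ₂, cos φ₁ sin φ₂ − sin φ₁ cos φ₂ cos Δλ) = 249.58°
At arrival: θ₂ = atan2(sin Δλ cos φ₁, −cos φ₂ sin φ₁ + sin φ₂ cos φ₁ cos Δλ) = 268.83°
Δθ = θ₂ − θ₁ = +19.3°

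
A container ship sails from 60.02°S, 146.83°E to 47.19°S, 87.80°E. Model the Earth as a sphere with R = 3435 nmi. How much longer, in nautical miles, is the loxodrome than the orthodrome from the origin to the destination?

Great circle: cos σ = sin φ₁ sin φ₂ + cos φ₁ cos φ₂ cos Δλ,  σ = 0.6263 rad → d_gc = 2151.4 nmi
Rhumb line: Δψ = +0.3812, q = Δφ/Δψ = 0.5875, d_rh = R√(Δφ²+q²Δλ²) = 2216.8 nmi
Excess = 2216.8 − 2151.4 = 65.4 ≈ 65 nmi

65 nmi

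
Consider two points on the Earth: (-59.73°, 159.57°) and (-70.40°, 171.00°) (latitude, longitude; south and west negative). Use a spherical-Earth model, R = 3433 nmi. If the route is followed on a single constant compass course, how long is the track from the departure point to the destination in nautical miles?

700 nmi

Δψ = ln[tan(π/4+φ₂/2)/tan(π/4+φ₁/2)] = -0.4485;  Δφ = -0.1862 rad,  Δλ = +0.1995 rad
q = Δφ/Δψ = 0.4153
d = R·√(Δφ² + q²Δλ²) = 3433·0.20382 = 700 nmi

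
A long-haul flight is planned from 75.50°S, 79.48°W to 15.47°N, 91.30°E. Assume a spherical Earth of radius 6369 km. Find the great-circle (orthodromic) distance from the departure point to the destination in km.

Haversine: a = sin²(Δφ/2)+cos φ₁ cos φ₂ sin²(Δλ/2) = 0.74821;  σ = 2·atan2(√a,√(1−a))
σ = 119.764° → d = Rσ = 6369·2.09028 = 13313 km

13313 km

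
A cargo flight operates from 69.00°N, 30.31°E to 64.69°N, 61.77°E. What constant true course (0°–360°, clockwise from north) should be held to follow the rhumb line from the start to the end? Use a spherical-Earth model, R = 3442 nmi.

109.3°

Δψ = ln[tan(π/4+φ₂/2)/tan(π/4+φ₁/2)] = -0.1918
Δλ = +0.5491 rad (taken the short way round)
course = atan2(Δλ, Δψ) = 109.26°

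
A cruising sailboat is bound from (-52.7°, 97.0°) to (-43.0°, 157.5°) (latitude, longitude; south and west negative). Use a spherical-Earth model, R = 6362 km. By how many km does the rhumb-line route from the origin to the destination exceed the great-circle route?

Great circle: cos σ = sin φ₁ sin φ₂ + cos φ₁ cos φ₂ cos Δλ,  σ = 0.7063 rad → d_gc = 4493.7 km
Rhumb line: Δψ = +0.2533, q = Δφ/Δψ = 0.6683, d_rh = R√(Δφ²+q²Δλ²) = 4616.9 km
Excess = 4616.9 − 4493.7 = 123.2 ≈ 123 km

123 km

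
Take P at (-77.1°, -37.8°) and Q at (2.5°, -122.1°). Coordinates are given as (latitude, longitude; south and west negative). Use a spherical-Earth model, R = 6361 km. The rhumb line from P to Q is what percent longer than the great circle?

Great circle: σ = 1.5912 rad → d_gc = Rσ = 10121.4 km
Rhumb: Δφ = +1.3893, Δλ = -1.4713, Δψ = +2.2236, q = Δφ/Δψ = 0.6248 → d_rh = R√(Δφ²+q²Δλ²) = 10596.7 km
Excess = (10596.7 − 10121.4) / 10121.4 = 475.3 / 10121.4 = 4.70% ≈ 4.7%

4.7%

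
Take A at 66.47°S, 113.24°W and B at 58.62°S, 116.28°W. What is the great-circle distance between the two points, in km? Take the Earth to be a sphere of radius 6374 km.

cos σ = sin φ₁ sin φ₂ + cos φ₁ cos φ₂ cos Δλ
      = sin(-66.47°)sin(-58.62°) + cos(-66.47°)cos(-58.62°)cos(-3.04°) = 0.9903
σ = 7.972° → d = Rσ = 6374·0.13913 = 887 km

887 km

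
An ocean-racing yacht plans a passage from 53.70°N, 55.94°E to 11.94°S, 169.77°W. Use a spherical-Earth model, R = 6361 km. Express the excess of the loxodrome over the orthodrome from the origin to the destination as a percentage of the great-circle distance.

6.8%

Great circle: σ = 2.1788 rad → d_gc = Rσ = 13859.0 km
Rhumb: Δφ = -1.1456, Δλ = +2.3438, Δψ = -1.3252, q = Δφ/Δψ = 0.8645 → d_rh = R√(Δφ²+q²Δλ²) = 14806.1 km
Excess = (14806.1 − 13859.0) / 13859.0 = 947.1 / 13859.0 = 6.83% ≈ 6.8%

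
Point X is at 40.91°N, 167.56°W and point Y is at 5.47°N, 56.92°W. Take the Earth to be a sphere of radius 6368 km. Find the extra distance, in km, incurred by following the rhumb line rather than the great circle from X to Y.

Great circle: cos σ = sin φ₁ sin φ₂ + cos φ₁ cos φ₂ cos Δλ,  σ = 1.7750 rad → d_gc = 11303.0 km
Rhumb line: Δψ = -0.6882, q = Δφ/Δψ = 0.8988, d_rh = R√(Δφ²+q²Δλ²) = 11733.6 km
Excess = 11733.6 − 11303.0 = 430.6 ≈ 431 km

431 km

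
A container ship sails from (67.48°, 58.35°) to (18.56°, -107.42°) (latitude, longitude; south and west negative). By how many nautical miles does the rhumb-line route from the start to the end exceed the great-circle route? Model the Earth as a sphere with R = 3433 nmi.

Great circle: cos σ = sin φ₁ sin φ₂ + cos φ₁ cos φ₂ cos Δλ,  σ = 1.6287 rad → d_gc = 5591.5 nmi
Rhumb line: Δψ = -1.2842, q = Δφ/Δψ = 0.6648, d_rh = R√(Δφ²+q²Δλ²) = 7224.9 nmi
Excess = 7224.9 − 5591.5 = 1633.4 ≈ 1633 nmi

1633 nmi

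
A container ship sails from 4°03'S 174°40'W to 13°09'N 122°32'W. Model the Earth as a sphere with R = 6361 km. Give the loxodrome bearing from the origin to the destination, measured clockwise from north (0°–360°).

71.6°

Δψ = ln[tan(π/4+φ₂/2)/tan(π/4+φ₁/2)] = +0.3023
Δλ = +0.9099 rad (taken the short way round)
course = atan2(Δλ, Δψ) = 71.62°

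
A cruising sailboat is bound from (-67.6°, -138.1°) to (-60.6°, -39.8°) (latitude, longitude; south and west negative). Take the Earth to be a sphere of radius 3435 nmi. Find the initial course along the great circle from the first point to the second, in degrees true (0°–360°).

129.3°

N = sin Δλ·cos φ₂ = +0.4858;  D = cos φ₁ sin φ₂ − sin φ₁ cos φ₂ cos Δλ = -0.3975
initial course = atan2(N, D) = 129.29°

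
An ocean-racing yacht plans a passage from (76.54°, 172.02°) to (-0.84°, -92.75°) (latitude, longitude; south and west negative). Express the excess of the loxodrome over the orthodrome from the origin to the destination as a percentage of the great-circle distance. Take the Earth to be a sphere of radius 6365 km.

Great circle: σ = 1.6063 rad → d_gc = Rσ = 10224.0 km
Rhumb: Δφ = -1.3505, Δλ = +1.6621, Δψ = -2.1517, q = Δφ/Δψ = 0.6277 → d_rh = R√(Δφ²+q²Δλ²) = 10862.1 km
Excess = (10862.1 − 10224.0) / 10224.0 = 638.1 / 10224.0 = 6.24% ≈ 6.2%

6.2%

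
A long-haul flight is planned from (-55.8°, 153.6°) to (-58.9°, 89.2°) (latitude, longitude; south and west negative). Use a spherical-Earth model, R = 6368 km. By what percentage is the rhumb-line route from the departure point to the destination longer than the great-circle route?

Great circle: σ = 0.5851 rad → d_gc = Rσ = 3726.0 km
Rhumb: Δφ = -0.0541, Δλ = -1.1240, Δψ = -0.1004, q = Δφ/Δψ = 0.5391 → d_rh = R√(Δφ²+q²Δλ²) = 3874.1 km
Excess = (3874.1 − 3726.0) / 3726.0 = 148.1 / 3726.0 = 3.97% ≈ 4.0%

4.0%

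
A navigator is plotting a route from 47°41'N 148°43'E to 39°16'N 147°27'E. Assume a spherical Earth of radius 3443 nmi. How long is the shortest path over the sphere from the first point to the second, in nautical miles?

Haversine: a = sin²(Δφ/2)+cos φ₁ cos φ₂ sin²(Δλ/2) = 0.00545;  σ = 2·atan2(√a,√(1−a))
σ = 8.466° → d = Rσ = 3443·0.14777 = 509 nmi

509 nmi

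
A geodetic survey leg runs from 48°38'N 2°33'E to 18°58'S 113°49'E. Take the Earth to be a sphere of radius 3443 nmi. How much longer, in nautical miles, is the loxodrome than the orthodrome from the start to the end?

164 nmi

Great circle: cos σ = sin φ₁ sin φ₂ + cos φ₁ cos φ₂ cos Δλ,  σ = 2.0608 rad → d_gc = 7095.28 nmi
Rhumb line: Δψ = -1.3113, q = Δφ/Δψ = 0.8997, d_rh = R√(Δφ²+q²Δλ²) = 7258.83 nmi
Excess = 7258.83 − 7095.28 = 163.55 ≈ 164 nmi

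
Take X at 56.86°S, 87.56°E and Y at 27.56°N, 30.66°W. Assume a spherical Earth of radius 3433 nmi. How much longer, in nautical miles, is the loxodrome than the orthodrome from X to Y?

Great circle: cos σ = sin φ₁ sin φ₂ + cos φ₁ cos φ₂ cos Δλ,  σ = 2.2352 rad → d_gc = 7673.4 nmi
Rhumb line: Δψ = +1.7129, q = Δφ/Δψ = 0.8602, d_rh = R√(Δφ²+q²Δλ²) = 7919.0 nmi
Excess = 7919.0 − 7673.4 = 245.6 ≈ 246 nmi

246 nmi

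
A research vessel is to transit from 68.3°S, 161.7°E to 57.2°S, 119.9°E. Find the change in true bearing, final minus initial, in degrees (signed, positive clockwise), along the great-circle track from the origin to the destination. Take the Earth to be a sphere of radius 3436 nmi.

Initial bearing θ₁ = atan2(sin Δλ cos φ₂, cos φ₁ sin φ₂ − sin φ₁ cos φ₂ cos Δλ) = 280.12°
Final bearing θ₂ = (initial bearing from the destination back to the start) + 180° = 317.78°
Δθ = θ₂ − θ₁ = +37.7°

+37.7°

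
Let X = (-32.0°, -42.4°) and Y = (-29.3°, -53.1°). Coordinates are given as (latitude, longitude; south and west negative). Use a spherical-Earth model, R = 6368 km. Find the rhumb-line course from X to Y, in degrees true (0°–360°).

Meridional parts: M(φ₁)=-0.5900, M(φ₂)=-0.5352 → ΔM = +0.0548;  Δλ = -0.1868 rad
tan C = Δλ / ΔM = -3.4088 → C = 286.35°

286.3°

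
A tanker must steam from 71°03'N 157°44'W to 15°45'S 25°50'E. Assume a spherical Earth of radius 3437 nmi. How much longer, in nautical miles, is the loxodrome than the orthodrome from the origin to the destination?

1859 nmi

Great circle: cos σ = sin φ₁ sin φ₂ + cos φ₁ cos φ₂ cos Δλ,  σ = 2.1757 rad → d_gc = 7477.8 nmi
Rhumb line: Δψ = -2.0688, q = Δφ/Δψ = 0.7323, d_rh = R√(Δφ²+q²Δλ²) = 9336.9 nmi
Excess = 9336.9 − 7477.8 = 1859.1 ≈ 1859 nmi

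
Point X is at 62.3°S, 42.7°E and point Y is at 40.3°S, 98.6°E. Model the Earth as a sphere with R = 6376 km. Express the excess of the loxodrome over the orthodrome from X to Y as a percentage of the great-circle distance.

2.6%

Great circle: σ = 0.6897 rad → d_gc = Rσ = 4397.7 km
Rhumb: Δφ = +0.3840, Δλ = +0.9756, Δψ = +0.6304, q = Δφ/Δψ = 0.6091 → d_rh = R√(Δφ²+q²Δλ²) = 4510.9 km
Excess = (4510.9 − 4397.7) / 4397.7 = 113.2 / 4397.7 = 2.57% ≈ 2.6%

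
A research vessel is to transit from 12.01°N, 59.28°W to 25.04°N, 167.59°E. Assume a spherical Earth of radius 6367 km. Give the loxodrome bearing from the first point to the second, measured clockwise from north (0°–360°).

275.9°

Meridional parts: M(φ₁)=+0.2112, M(φ₂)=+0.4516 → ΔM = +0.2405;  Δλ = -2.3236 rad
tan C = Δλ / ΔM = -9.6622 → C = 275.91°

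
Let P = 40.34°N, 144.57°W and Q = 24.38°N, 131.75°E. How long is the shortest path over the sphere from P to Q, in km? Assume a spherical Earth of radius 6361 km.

7761 km

cos σ = sin φ₁ sin φ₂ + cos φ₁ cos φ₂ cos Δλ
      = sin(40.34°)sin(24.38°) + cos(40.34°)cos(24.38°)cos(-83.68°) = 0.3436
σ = 69.902° → d = Rσ = 6361·1.22002 = 7761 km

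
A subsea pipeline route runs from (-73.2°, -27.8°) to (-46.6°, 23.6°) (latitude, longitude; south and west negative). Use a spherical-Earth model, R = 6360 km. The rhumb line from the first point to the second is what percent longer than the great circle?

Great circle: σ = 0.6103 rad → d_gc = Rσ = 3881.7 km
Rhumb: Δφ = +0.4643, Δλ = +0.8971, Δψ = +0.9914, q = Δφ/Δψ = 0.4683 → d_rh = R√(Δφ²+q²Δλ²) = 3982.1 km
Excess = (3982.1 − 3881.7) / 3881.7 = 100.4 / 3881.7 = 2.59% ≈ 2.6%

2.6%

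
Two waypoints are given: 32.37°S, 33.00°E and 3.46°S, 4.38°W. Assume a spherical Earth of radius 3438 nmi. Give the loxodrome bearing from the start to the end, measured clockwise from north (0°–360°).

309.5°

Δψ = ln[tan(π/4+φ₂/2)/tan(π/4+φ₁/2)] = +0.5372
Δλ = -0.6524 rad (taken the short way round)
course = atan2(Δλ, Δψ) = 309.47°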